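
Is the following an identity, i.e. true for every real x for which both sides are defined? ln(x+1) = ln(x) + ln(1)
Claim: ln(x+1) = ln(x) + ln(1).
Test a specific point where both sides are defined: x = 2.
LHS = ln(x+1) ≈ 1.0986
RHS = ln(x) + ln(1) ≈ 0.6931
Since 1.0986 ≠ 0.6931, the equation fails at this point, so it cannot hold for every real x for which both sides are defined.
ln(1) = 0, so the right side is just ln(x), which differs from ln(x+1).

Conclusion: No, this is NOT an identity.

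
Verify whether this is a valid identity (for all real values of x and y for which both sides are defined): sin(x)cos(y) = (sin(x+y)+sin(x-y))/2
Claim: sin(x)cos(y) = (sin(x+y)+sin(x-y))/2.
Reasoning: sin(x+y) = sin(x)cos(y) + cos(x)sin(y) and sin(x-y) = sin(x)cos(y) - cos(x)sin(y). Adding, sin(x+y) + sin(x-y) = 2sin(x)cos(y); divide by 2.
So the two sides agree for all real values of x and y for which both sides are defined.

Conclusion: Yes, this is an identity.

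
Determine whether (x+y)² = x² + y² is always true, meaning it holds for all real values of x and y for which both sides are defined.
Claim: (x+y)² = x² + y².
Test a specific point where both sides are defined: x = -3, y = 1/2.
LHS = (x+y)² ≈ 6.2500
RHS = x² + y² ≈ 9.2500
Since 6.2500 ≠ 9.2500, the equation fails at this point, so it cannot hold for all real values of x and y for which both sides are defined.
The correct expansion is (x+y)² = x² + 2xy + y²; the cross term 2xy is missing.

Conclusion: No, this is NOT an identity.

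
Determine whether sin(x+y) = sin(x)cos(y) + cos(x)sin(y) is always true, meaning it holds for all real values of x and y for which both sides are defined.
Claim: sin(x+y) = sin(x)cos(y) + cos(x)sin(y).
Reasoning: By Euler's formula e^(i(x+y)) = e^(ix)·e^(iy) = (cos x + i·sin x)(cos y + i·sin y). The imaginary part of the left side is sin(x+y); the imaginary part of the product is sin(x)cos(y) + cos(x)sin(y).
So the two sides agree for all real values of x and y for which both sides are defined.

Conclusion: Yes, this is an identity.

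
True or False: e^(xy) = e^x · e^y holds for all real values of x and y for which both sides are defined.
False.

Claim: e^(xy) = e^x · e^y.
Test a specific point where both sides are defined: x = -3, y = 1.
LHS = e^(xy) ≈ 0.0498
RHS = e^x · e^y ≈ 0.1353
Since 0.0498 ≠ 0.1353, the equation fails at this point, so it cannot hold for all real values of x and y for which both sides are defined.
e^x · e^y = e^(x+y), not e^(xy).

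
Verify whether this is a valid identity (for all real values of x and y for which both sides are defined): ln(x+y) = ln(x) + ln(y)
No, this is NOT an identity.

Claim: ln(x+y) = ln(x) + ln(y).
Test a specific point where both sides are defined: x = 2, y = 3/2.
LHS = ln(x+y) ≈ 1.2528
RHS = ln(x) + ln(y) ≈ 1.0986
Since 1.2528 ≠ 1.0986, the equation fails at this point, so it cannot hold for all real values of x and y for which both sides are defined.
ln(x) + ln(y) = ln(xy), not ln(x+y).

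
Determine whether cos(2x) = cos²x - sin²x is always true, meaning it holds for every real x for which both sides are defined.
Claim: cos(2x) = cos²x - sin²x.
Reasoning: Put y = x in the addition formula cos(x+y) = cos(x)cos(y) - sin(x)sin(y): cos(2x) = cos²x - sin²x.
So the two sides agree for every real x for which both sides are defined.

Conclusion: Yes, this is an identity.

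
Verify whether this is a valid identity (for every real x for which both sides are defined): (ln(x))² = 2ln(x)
Claim: (ln(x))² = 2ln(x).
Test a specific point where both sides are defined: x = 1/2.
LHS = (ln(x))² ≈ 0.4805
RHS = 2ln(x) ≈ -1.3863
Since 0.4805 ≠ -1.3863, the equation fails at this point, so it cannot hold for every real x for which both sides are defined.
2ln(x) equals ln(x²), which is not the same as (ln x)².

Conclusion: No, this is NOT an identity.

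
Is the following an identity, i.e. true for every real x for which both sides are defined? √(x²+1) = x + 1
Claim: √(x²+1) = x + 1.
Test a specific point where both sides are defined: x = -3.
LHS = √(x²+1) ≈ 3.1623
RHS = x + 1 ≈ -2.0000
Since 3.1623 ≠ -2.0000, the equation fails at this point, so it cannot hold for every real x for which both sides are defined.
(x+1)² = x² + 2x + 1 ≠ x² + 1 unless x = 0.

Conclusion: No, this is NOT an identity.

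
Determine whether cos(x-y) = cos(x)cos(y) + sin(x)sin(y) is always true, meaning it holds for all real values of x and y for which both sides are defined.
Claim: cos(x-y) = cos(x)cos(y) + sin(x)sin(y).
Reasoning: Replace y by -y in cos(x+y) = cos(x)cos(y) - sin(x)sin(y) and use cos(-y) = cos(y), sin(-y) = -sin(y): cos(x-y) = cos(x)cos(y) + sin(x)sin(y).
So the two sides agree for all real values of x and y for which both sides are defined.

Conclusion: Yes, this is an identity.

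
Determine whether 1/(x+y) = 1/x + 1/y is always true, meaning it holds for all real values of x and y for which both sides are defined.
Claim: 1/(x+y) = 1/x + 1/y.
Test a specific point where both sides are defined: x = 3, y = 4.
LHS = 1/(x+y) ≈ 0.1429
RHS = 1/x + 1/y ≈ 0.5833
Since 0.1429 ≠ 0.5833, the equation fails at this point, so it cannot hold for all real values of x and y for which both sides are defined.
1/x + 1/y = (x+y)/(xy), which is not 1/(x+y).

Conclusion: No, this is NOT an identity.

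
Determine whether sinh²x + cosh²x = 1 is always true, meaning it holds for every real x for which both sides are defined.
Claim: sinh²x + cosh²x = 1.
Test a specific point where both sides are defined: x = -2.
LHS = sinh²x + cosh²x ≈ 27.3082
RHS = 1 ≈ 1.0000
Since 27.3082 ≠ 1.0000, the equation fails at this point, so it cannot hold for every real x for which both sides are defined.
The correct hyperbolic identity is cosh²x - sinh²x = 1 (a difference); the sum sinh²x + cosh²x equals cosh(2x).

Conclusion: No, this is NOT an identity.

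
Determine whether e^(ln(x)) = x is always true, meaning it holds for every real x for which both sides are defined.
Claim: e^(ln(x)) = x.
Reasoning: For x > 0, ln(x) is by definition the exponent p such that e^p = x. Raising e to that exponent therefore returns x: e^(ln x) = x.
So the two sides agree for every real x for which both sides are defined.

Conclusion: Yes, this is an identity.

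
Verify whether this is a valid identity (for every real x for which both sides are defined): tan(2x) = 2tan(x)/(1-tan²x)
Yes, this is an identity.

Claim: tan(2x) = 2tan(x)/(1-tan²x).
Reasoning: tan(2x) = sin(2x)/cos(2x) = 2sin(x)cos(x) / (cos²x - sin²x). Divide numerator and denominator by cos²x: 2tan(x) / (1 - tan²x).
So the two sides agree for every real x for which both sides are defined.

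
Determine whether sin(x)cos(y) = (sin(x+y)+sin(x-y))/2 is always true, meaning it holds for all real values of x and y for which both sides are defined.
Claim: sin(x)cos(y) = (sin(x+y)+sin(x-y))/2.
Reasoning: sin(x+y) = sin(x)cos(y) + cos(x)sin(y) and sin(x-y) = sin(x)cos(y) - cos(x)sin(y). Adding, sin(x+y) + sin(x-y) = 2sin(x)cos(y); divide by 2.
So the two sides agree for all real values of x and y for which both sides are defined.

Conclusion: Yes, this is an identity.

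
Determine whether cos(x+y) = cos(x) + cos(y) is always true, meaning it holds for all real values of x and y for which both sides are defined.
No, this is NOT an identity.

Claim: cos(x+y) = cos(x) + cos(y).
Test a specific point where both sides are defined: x = -π/3, y = π/4.
LHS = cos(x+y) ≈ 0.9659
RHS = cos(x) + cos(y) ≈ 1.2071
Since 0.9659 ≠ 1.2071, the equation fails at this point, so it cannot hold for all real values of x and y for which both sides are defined.
The correct expansion is cos(x+y) = cos(x)cos(y) - sin(x)sin(y); cosine is not additive.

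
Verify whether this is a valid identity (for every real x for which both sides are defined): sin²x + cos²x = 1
Yes, this is an identity.

Claim: sin²x + cos²x = 1.
Reasoning: The point (cos x, sin x) lies on the unit circle X² + Y² = 1, so cos²x + sin²x = 1 for every real x.
So the two sides agree for every real x for which both sides are defined.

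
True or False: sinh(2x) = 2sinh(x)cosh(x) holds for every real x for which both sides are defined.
True.

Claim: sinh(2x) = 2sinh(x)cosh(x).
Reasoning: 2sinh(x)cosh(x) = 2 · (e^x - e^-x)/2 · (e^x + e^-x)/2 = (e^(2x) - e^(-2x))/2 = sinh(2x).
So the two sides agree for every real x for which both sides are defined.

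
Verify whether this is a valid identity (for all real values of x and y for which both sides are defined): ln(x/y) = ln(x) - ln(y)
Claim: ln(x/y) = ln(x) - ln(y).
Reasoning: Both sides are simultaneously defined only when x, y > 0. Write x = e^p, y = e^q. Then x/y = e^(p-q), so ln(x/y) = p - q = ln(x) - ln(y).
So the two sides agree for all real values of x and y for which both sides are defined.

Conclusion: Yes, this is an identity.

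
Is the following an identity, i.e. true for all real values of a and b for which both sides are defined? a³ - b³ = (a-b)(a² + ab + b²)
Yes, this is an identity.

Claim: a³ - b³ = (a-b)(a² + ab + b²).
Reasoning: Expand the right side: (a-b)(a² + ab + b²) = a³ + a²b + ab² - a²b - ab² - b³ = a³ - b³ (the middle terms cancel in pairs).
So the two sides agree for all real values of a and b for which both sides are defined.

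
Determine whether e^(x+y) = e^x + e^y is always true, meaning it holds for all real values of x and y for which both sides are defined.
Claim: e^(x+y) = e^x + e^y.
Test a specific point where both sides are defined: x = -3, y = 2.
LHS = e^(x+y) ≈ 0.3679
RHS = e^x + e^y ≈ 7.4388
Since 0.3679 ≠ 7.4388, the equation fails at this point, so it cannot hold for all real values of x and y for which both sides are defined.
The correct rule is e^(x+y) = e^x · e^y (a product, not a sum).

Conclusion: No, this is NOT an identity.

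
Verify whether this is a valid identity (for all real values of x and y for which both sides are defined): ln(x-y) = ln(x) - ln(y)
Claim: ln(x-y) = ln(x) - ln(y).
Test a specific point where both sides are defined: x = 4, y = 1/2.
LHS = ln(x-y) ≈ 1.2528
RHS = ln(x) - ln(y) ≈ 2.0794
Since 1.2528 ≠ 2.0794, the equation fails at this point, so it cannot hold for all real values of x and y for which both sides are defined.
ln(x) - ln(y) = ln(x/y), not ln(x-y).

Conclusion: No, this is NOT an identity.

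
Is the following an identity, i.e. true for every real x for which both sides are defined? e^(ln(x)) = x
Claim: e^(ln(x)) = x.
Reasoning: For x > 0, ln(x) is by definition the exponent p such that e^p = x. Raising e to that exponent therefore returns x: e^(ln x) = x.
So the two sides agree for every real x for which both sides are defined.

Conclusion: Yes, this is an identity.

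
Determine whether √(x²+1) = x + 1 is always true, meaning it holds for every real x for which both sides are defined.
No, this is NOT an identity.

Claim: √(x²+1) = x + 1.
Test a specific point where both sides are defined: x = 2.
LHS = √(x²+1) ≈ 2.2361
RHS = x + 1 ≈ 3.0000
Since 2.2361 ≠ 3.0000, the equation fails at this point, so it cannot hold for every real x for which both sides are defined.
(x+1)² = x² + 2x + 1 ≠ x² + 1 unless x = 0.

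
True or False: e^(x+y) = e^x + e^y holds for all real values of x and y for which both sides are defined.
Claim: e^(x+y) = e^x + e^y.
Test a specific point where both sides are defined: x = 4, y = -1.
LHS = e^(x+y) ≈ 20.0855
RHS = e^x + e^y ≈ 54.9660
Since 20.0855 ≠ 54.9660, the equation fails at this point, so it cannot hold for all real values of x and y for which both sides are defined.
The correct rule is e^(x+y) = e^x · e^y (a product, not a sum).

Conclusion: False.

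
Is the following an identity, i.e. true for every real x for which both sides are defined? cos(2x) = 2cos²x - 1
Yes, this is an identity.

Claim: cos(2x) = 2cos²x - 1.
Reasoning: cos(2x) = cos²x - sin²x. Replace sin²x by 1 - cos²x: cos²x - (1 - cos²x) = 2cos²x - 1.
So the two sides agree for every real x for which both sides are defined.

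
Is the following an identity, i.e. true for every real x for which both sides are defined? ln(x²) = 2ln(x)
Yes, this is an identity.

Claim: ln(x²) = 2ln(x).
Reasoning: The right side requires x > 0. For x > 0, x² = (e^(ln x))² = e^(2ln x), so ln(x²) = 2ln(x). (For x < 0 the right side is undefined, so those values are outside the claim.)
So the two sides agree for every real x for which both sides are defined.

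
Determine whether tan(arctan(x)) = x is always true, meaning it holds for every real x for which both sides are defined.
Yes, this is an identity.

Claim: tan(arctan(x)) = x.
Reasoning: For every real x, arctan(x) is by definition the angle in (-π/2, π/2) whose tangent equals x. Taking the tangent of that angle returns x.
So the two sides agree for every real x for which both sides are defined.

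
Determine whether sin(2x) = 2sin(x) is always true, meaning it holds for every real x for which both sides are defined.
No, this is NOT an identity.

Claim: sin(2x) = 2sin(x).
Test a specific point where both sides are defined: x = 2π/3.
LHS = sin(2x) ≈ -0.8660
RHS = 2sin(x) ≈ 1.7321
Since -0.8660 ≠ 1.7321, the equation fails at this point, so it cannot hold for every real x for which both sides are defined.
The correct double-angle formula is sin(2x) = 2sin(x)cos(x).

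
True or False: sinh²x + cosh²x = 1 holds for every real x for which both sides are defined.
False.

Claim: sinh²x + cosh²x = 1.
Test a specific point where both sides are defined: x = 1/2.
LHS = sinh²x + cosh²x ≈ 1.5431
RHS = 1 ≈ 1.0000
Since 1.5431 ≠ 1.0000, the equation fails at this point, so it cannot hold for every real x for which both sides are defined.
The correct hyperbolic identity is cosh²x - sinh²x = 1 (a difference); the sum sinh²x + cosh²x equals cosh(2x).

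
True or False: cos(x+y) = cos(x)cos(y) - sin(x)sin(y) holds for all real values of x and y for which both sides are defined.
True.

Claim: cos(x+y) = cos(x)cos(y) - sin(x)sin(y).
Reasoning: By Euler's formula e^(i(x+y)) = e^(ix)·e^(iy) = (cos x + i·sin x)(cos y + i·sin y). The real part of the left side is cos(x+y); the real part of the product is cos(x)cos(y) - sin(x)sin(y) (since i·i = -1).
So the two sides agree for all real values of x and y for which both sides are defined.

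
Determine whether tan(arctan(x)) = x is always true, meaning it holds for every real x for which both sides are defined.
Yes, this is an identity.

Claim: tan(arctan(x)) = x.
Reasoning: For every real x, arctan(x) is by definition the angle in (-π/2, π/2) whose tangent equals x. Taking the tangent of that angle returns x.
So the two sides agree for every real x for which both sides are defined.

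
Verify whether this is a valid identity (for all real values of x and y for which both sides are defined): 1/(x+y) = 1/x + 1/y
No, this is NOT an identity.

Claim: 1/(x+y) = 1/x + 1/y.
Test a specific point where both sides are defined: x = 5, y = -3.
LHS = 1/(x+y) ≈ 0.5000
RHS = 1/x + 1/y ≈ -0.1333
Since 0.5000 ≠ -0.1333, the equation fails at this point, so it cannot hold for all real values of x and y for which both sides are defined.
1/x + 1/y = (x+y)/(xy), which is not 1/(x+y).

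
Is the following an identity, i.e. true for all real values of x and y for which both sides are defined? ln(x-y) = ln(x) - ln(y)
No, this is NOT an identity.

Claim: ln(x-y) = ln(x) - ln(y).
Test a specific point where both sides are defined: x = 3, y = 3/2.
LHS = ln(x-y) ≈ 0.4055
RHS = ln(x) - ln(y) ≈ 0.6931
Since 0.4055 ≠ 0.6931, the equation fails at this point, so it cannot hold for all real values of x and y for which both sides are defined.
ln(x) - ln(y) = ln(x/y), not ln(x-y).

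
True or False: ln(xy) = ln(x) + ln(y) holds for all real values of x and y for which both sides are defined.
Claim: ln(xy) = ln(x) + ln(y).
Reasoning: Both sides are simultaneously defined only when x, y > 0. Write x = e^p, y = e^q (p = ln x, q = ln y). Then xy = e^p · e^q = e^(p+q), so ln(xy) = p + q = ln(x) + ln(y).
So the two sides agree for all real values of x and y for which both sides are defined.

Conclusion: True.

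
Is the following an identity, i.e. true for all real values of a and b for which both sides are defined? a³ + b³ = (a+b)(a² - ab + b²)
Claim: a³ + b³ = (a+b)(a² - ab + b²).
Reasoning: Expand the right side: (a+b)(a² - ab + b²) = a³ - a²b + ab² + a²b - ab² + b³ = a³ + b³ (the middle terms cancel in pairs).
So the two sides agree for all real values of a and b for which both sides are defined.

Conclusion: Yes, this is an identity.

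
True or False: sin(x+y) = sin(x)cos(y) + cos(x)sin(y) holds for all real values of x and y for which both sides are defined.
Claim: sin(x+y) = sin(x)cos(y) + cos(x)sin(y).
Reasoning: By Euler's formula e^(i(x+y)) = e^(ix)·e^(iy) = (cos x + i·sin x)(cos y + i·sin y). The imaginary part of the left side is sin(x+y); the imaginary part of the product is sin(x)cos(y) + cos(x)sin(y).
So the two sides agree for all real values of x and y for which both sides are defined.

Conclusion: True.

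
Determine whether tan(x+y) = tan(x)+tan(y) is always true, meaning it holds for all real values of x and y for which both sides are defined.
No, this is NOT an identity.

Claim: tan(x+y) = tan(x)+tan(y).
Test a specific point where both sides are defined: x = 2π/3, y = -π/3.
LHS = tan(x+y) ≈ 1.7321
RHS = tan(x)+tan(y) ≈ -3.4641
Since 1.7321 ≠ -3.4641, the equation fails at this point, so it cannot hold for all real values of x and y for which both sides are defined.
The correct formula is tan(x+y) = (tan(x) + tan(y))/(1 - tan(x)tan(y)).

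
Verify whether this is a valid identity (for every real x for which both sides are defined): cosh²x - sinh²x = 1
Claim: cosh²x - sinh²x = 1.
Reasoning: With cosh(x) = (e^x + e^-x)/2 and sinh(x) = (e^x - e^-x)/2: cosh²x = (e^(2x) + 2 + e^(-2x))/4 and sinh²x = (e^(2x) - 2 + e^(-2x))/4. Subtracting leaves 4/4 = 1.
So the two sides agree for every real x for which both sides are defined.

Conclusion: Yes, this is an identity.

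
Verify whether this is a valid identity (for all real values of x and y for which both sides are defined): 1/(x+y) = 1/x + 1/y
No, this is NOT an identity.

Claim: 1/(x+y) = 1/x + 1/y.
Test a specific point where both sides are defined: x = 1/2, y = 1/2.
LHS = 1/(x+y) ≈ 1.0000
RHS = 1/x + 1/y ≈ 4.0000
Since 1.0000 ≠ 4.0000, the equation fails at this point, so it cannot hold for all real values of x and y for which both sides are defined.
1/x + 1/y = (x+y)/(xy), which is not 1/(x+y).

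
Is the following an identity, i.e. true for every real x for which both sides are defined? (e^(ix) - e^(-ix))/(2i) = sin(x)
Claim: (e^(ix) - e^(-ix))/(2i) = sin(x).
Reasoning: By Euler's formula e^(ix) = cos(x) + i·sin(x) and e^(-ix) = cos(x) - i·sin(x). Subtracting cancels the cosine terms: e^(ix) - e^(-ix) = 2i·sin(x); divide by 2i.
So the two sides agree for every real x for which both sides are defined.

Conclusion: Yes, this is an identity.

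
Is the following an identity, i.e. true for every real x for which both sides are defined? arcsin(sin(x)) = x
Claim: arcsin(sin(x)) = x.
Test a specific point where both sides are defined: x = 2π/3.
LHS = arcsin(sin(x)) ≈ 1.0472
RHS = x ≈ 2.0944
Since 1.0472 ≠ 2.0944, the equation fails at this point, so it cannot hold for every real x for which both sides are defined.
arcsin only returns values in [-π/2, π/2], so arcsin(sin(x)) = x holds only for x in that interval, not for all real x.

Conclusion: No, this is NOT an identity.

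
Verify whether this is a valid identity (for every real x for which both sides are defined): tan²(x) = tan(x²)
Claim: tan²(x) = tan(x²).
Test a specific point where both sides are defined: x = π/6.
LHS = tan²(x) ≈ 0.3333
RHS = tan(x²) ≈ 0.2812
Since 0.3333 ≠ 0.2812, the equation fails at this point, so it cannot hold for every real x for which both sides are defined.
tan²(x) means (tan x)², squaring the output; tan(x²) squares the input. These are different functions.

Conclusion: No, this is NOT an identity.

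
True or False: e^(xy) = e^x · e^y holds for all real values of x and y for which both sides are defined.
Claim: e^(xy) = e^x · e^y.
Test a specific point where both sides are defined: x = 1, y = -3.
LHS = e^(xy) ≈ 0.0498
RHS = e^x · e^y ≈ 0.1353
Since 0.0498 ≠ 0.1353, the equation fails at this point, so it cannot hold for all real values of x and y for which both sides are defined.
e^x · e^y = e^(x+y), not e^(xy).

Conclusion: False.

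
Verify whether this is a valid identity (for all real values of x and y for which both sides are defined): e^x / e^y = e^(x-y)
Yes, this is an identity.

Claim: e^x / e^y = e^(x-y).
Reasoning: 1/e^y = e^(-y), so e^x / e^y = e^x · e^(-y) = e^(x + (-y)) = e^(x-y) by the product rule for exponents.
So the two sides agree for all real values of x and y for which both sides are defined.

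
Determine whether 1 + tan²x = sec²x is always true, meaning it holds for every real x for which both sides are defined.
Yes, this is an identity.

Claim: 1 + tan²x = sec²x.
Reasoning: Start from sin²x + cos²x = 1 and divide every term by cos²x (allowed wherever tan x and sec x are defined): tan²x + 1 = 1/cos²x = sec²x.
So the two sides agree for every real x for which both sides are defined.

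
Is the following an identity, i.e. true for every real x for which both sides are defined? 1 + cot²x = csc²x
Yes, this is an identity.

Claim: 1 + cot²x = csc²x.
Reasoning: Start from sin²x + cos²x = 1 and divide every term by sin²x (allowed wherever cot x and csc x are defined): 1 + cot²x = 1/sin²x = csc²x.
So the two sides agree for every real x for which both sides are defined.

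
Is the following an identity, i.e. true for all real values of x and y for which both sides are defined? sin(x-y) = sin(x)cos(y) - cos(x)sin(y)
Claim: sin(x-y) = sin(x)cos(y) - cos(x)sin(y).
Reasoning: Replace y by -y in sin(x+y) = sin(x)cos(y) + cos(x)sin(y) and use cos(-y) = cos(y), sin(-y) = -sin(y): sin(x-y) = sin(x)cos(y) - cos(x)sin(y).
So the two sides agree for all real values of x and y for which both sides are defined.

Conclusion: Yes, this is an identity.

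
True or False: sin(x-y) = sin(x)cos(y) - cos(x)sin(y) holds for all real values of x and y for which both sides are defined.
Claim: sin(x-y) = sin(x)cos(y) - cos(x)sin(y).
Reasoning: Replace y by -y in sin(x+y) = sin(x)cos(y) + cos(x)sin(y) and use cos(-y) = cos(y), sin(-y) = -sin(y): sin(x-y) = sin(x)cos(y) - cos(x)sin(y).
So the two sides agree for all real values of x and y for which both sides are defined.

Conclusion: True.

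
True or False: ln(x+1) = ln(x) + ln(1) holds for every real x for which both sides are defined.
False.

Claim: ln(x+1) = ln(x) + ln(1).
Test a specific point where both sides are defined: x = 4.
LHS = ln(x+1) ≈ 1.6094
RHS = ln(x) + ln(1) ≈ 1.3863
Since 1.6094 ≠ 1.3863, the equation fails at this point, so it cannot hold for every real x for which both sides are defined.
ln(1) = 0, so the right side is just ln(x), which differs from ln(x+1).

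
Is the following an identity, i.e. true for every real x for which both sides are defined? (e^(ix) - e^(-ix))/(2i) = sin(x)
Yes, this is an identity.

Claim: (e^(ix) - e^(-ix))/(2i) = sin(x).
Reasoning: By Euler's formula e^(ix) = cos(x) + i·sin(x) and e^(-ix) = cos(x) - i·sin(x). Subtracting cancels the cosine terms: e^(ix) - e^(-ix) = 2i·sin(x); divide by 2i.
So the two sides agree for every real x for which both sides are defined.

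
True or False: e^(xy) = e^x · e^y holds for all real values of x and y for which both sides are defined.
False.

Claim: e^(xy) = e^x · e^y.
Test a specific point where both sides are defined: x = 4, y = -3.
LHS = e^(xy) ≈ 0.0000
RHS = e^x · e^y ≈ 2.7183
Since 0.0000 ≠ 2.7183, the equation fails at this point, so it cannot hold for all real values of x and y for which both sides are defined.
e^x · e^y = e^(x+y), not e^(xy).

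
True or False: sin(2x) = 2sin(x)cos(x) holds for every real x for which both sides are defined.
Claim: sin(2x) = 2sin(x)cos(x).
Reasoning: Put y = x in the addition formula sin(x+y) = sin(x)cos(y) + cos(x)sin(y): sin(2x) = sin(x)cos(x) + cos(x)sin(x) = 2sin(x)cos(x).
So the two sides agree for every real x for which both sides are defined.

Conclusion: True.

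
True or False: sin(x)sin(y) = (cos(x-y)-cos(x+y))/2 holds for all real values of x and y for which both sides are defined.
True.

Claim: sin(x)sin(y) = (cos(x-y)-cos(x+y))/2.
Reasoning: cos(x-y) = cos(x)cos(y) + sin(x)sin(y) and cos(x+y) = cos(x)cos(y) - sin(x)sin(y). Subtracting, cos(x-y) - cos(x+y) = 2sin(x)sin(y); divide by 2.
So the two sides agree for all real values of x and y for which both sides are defined.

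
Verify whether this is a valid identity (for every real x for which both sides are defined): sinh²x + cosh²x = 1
Claim: sinh²x + cosh²x = 1.
Test a specific point where both sides are defined: x = 1/2.
LHS = sinh²x + cosh²x ≈ 1.5431
RHS = 1 ≈ 1.0000
Since 1.5431 ≠ 1.0000, the equation fails at this point, so it cannot hold for every real x for which both sides are defined.
The correct hyperbolic identity is cosh²x - sinh²x = 1 (a difference); the sum sinh²x + cosh²x equals cosh(2x).

Conclusion: No, this is NOT an identity.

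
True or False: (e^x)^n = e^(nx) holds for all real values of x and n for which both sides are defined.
True.

Claim: (e^x)^n = e^(nx).
Reasoning: e^x is a positive real number, and for a positive base B and real exponent n, B^n = e^(n·ln B). With B = e^x, ln B = x, so (e^x)^n = e^(n·x).
So the two sides agree for all real values of x and n for which both sides are defined.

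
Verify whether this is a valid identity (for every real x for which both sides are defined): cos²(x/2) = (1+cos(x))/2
Claim: cos²(x/2) = (1+cos(x))/2.
Reasoning: Use cos(2θ) = 2cos²θ - 1 with θ = x/2: cos(x) = 2cos²(x/2) - 1. Solving for cos²(x/2) gives (1 + cos(x))/2.
So the two sides agree for every real x for which both sides are defined.

Conclusion: Yes, this is an identity.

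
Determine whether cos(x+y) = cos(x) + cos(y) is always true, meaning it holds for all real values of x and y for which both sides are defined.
Claim: cos(x+y) = cos(x) + cos(y).
Test a specific point where both sides are defined: x = π/2, y = π/6.
LHS = cos(x+y) ≈ -0.5000
RHS = cos(x) + cos(y) ≈ 0.8660
Since -0.5000 ≠ 0.8660, the equation fails at this point, so it cannot hold for all real values of x and y for which both sides are defined.
The correct expansion is cos(x+y) = cos(x)cos(y) - sin(x)sin(y); cosine is not additive.

Conclusion: No, this is NOT an identity.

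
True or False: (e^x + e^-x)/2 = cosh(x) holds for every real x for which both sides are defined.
True.

Claim: (e^x + e^-x)/2 = cosh(x).
Reasoning: This is exactly the definition of the hyperbolic cosine: cosh(x) := (e^x + e^-x)/2.
So the two sides agree for every real x for which both sides are defined.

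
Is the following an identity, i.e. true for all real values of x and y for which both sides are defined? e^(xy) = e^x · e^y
Claim: e^(xy) = e^x · e^y.
Test a specific point where both sides are defined: x = 3/2, y = 3/2.
LHS = e^(xy) ≈ 9.4877
RHS = e^x · e^y ≈ 20.0855
Since 9.4877 ≠ 20.0855, the equation fails at this point, so it cannot hold for all real values of x and y for which both sides are defined.
e^x · e^y = e^(x+y), not e^(xy).

Conclusion: No, this is NOT an identity.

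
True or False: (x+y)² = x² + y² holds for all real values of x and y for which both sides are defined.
False.

Claim: (x+y)² = x² + y².
Test a specific point where both sides are defined: x = 1/2, y = 2.
LHS = (x+y)² ≈ 6.2500
RHS = x² + y² ≈ 4.2500
Since 6.2500 ≠ 4.2500, the equation fails at this point, so it cannot hold for all real values of x and y for which both sides are defined.
The correct expansion is (x+y)² = x² + 2xy + y²; the cross term 2xy is missing.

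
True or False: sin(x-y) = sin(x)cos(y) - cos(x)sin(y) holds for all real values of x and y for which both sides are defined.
Claim: sin(x-y) = sin(x)cos(y) - cos(x)sin(y).
Reasoning: Replace y by -y in sin(x+y) = sin(x)cos(y) + cos(x)sin(y) and use cos(-y) = cos(y), sin(-y) = -sin(y): sin(x-y) = sin(x)cos(y) - cos(x)sin(y).
So the two sides agree for all real values of x and y for which both sides are defined.

Conclusion: True.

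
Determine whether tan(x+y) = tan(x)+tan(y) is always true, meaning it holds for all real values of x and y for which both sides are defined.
No, this is NOT an identity.

Claim: tan(x+y) = tan(x)+tan(y).
Test a specific point where both sides are defined: x = 3π/4, y = π/3.
LHS = tan(x+y) ≈ 0.2679
RHS = tan(x)+tan(y) ≈ 0.7321
Since 0.2679 ≠ 0.7321, the equation fails at this point, so it cannot hold for all real values of x and y for which both sides are defined.
The correct formula is tan(x+y) = (tan(x) + tan(y))/(1 - tan(x)tan(y)).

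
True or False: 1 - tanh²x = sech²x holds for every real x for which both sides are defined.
True.

Claim: 1 - tanh²x = sech²x.
Reasoning: Divide cosh²x - sinh²x = 1 through by cosh²x (never zero): 1 - tanh²x = 1/cosh²x = sech²x.
So the two sides agree for every real x for which both sides are defined.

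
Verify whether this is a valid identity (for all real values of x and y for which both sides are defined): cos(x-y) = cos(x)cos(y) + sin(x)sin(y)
Yes, this is an identity.

Claim: cos(x-y) = cos(x)cos(y) + sin(x)sin(y).
Reasoning: Replace y by -y in cos(x+y) = cos(x)cos(y) - sin(x)sin(y) and use cos(-y) = cos(y), sin(-y) = -sin(y): cos(x-y) = cos(x)cos(y) + sin(x)sin(y).
So the two sides agree for all real values of x and y for which both sides are defined.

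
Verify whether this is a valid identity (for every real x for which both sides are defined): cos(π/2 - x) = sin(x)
Yes, this is an identity.

Claim: cos(π/2 - x) = sin(x).
Reasoning: Use cos(u - v) = cos(u)cos(v) + sin(u)sin(v) with u = π/2, v = x: cos(π/2)cos(x) + sin(π/2)sin(x) = 0·cos(x) + 1·sin(x) = sin(x).
So the two sides agree for every real x for which both sides are defined.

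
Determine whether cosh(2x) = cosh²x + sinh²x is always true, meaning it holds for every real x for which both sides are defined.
Yes, this is an identity.

Claim: cosh(2x) = cosh²x + sinh²x.
Reasoning: cosh²x = (e^(2x) + 2 + e^(-2x))/4 and sinh²x = (e^(2x) - 2 + e^(-2x))/4. Adding gives (2e^(2x) + 2e^(-2x))/4 = (e^(2x) + e^(-2x))/2 = cosh(2x).
So the two sides agree for every real x for which both sides are defined.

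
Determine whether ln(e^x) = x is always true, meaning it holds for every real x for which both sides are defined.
Yes, this is an identity.

Claim: ln(e^x) = x.
Reasoning: ln is the inverse of the exponential: ln(e^x) asks for the exponent p with e^p = e^x, and since e^p is one-to-one that exponent is p = x.
So the two sides agree for every real x for which both sides are defined.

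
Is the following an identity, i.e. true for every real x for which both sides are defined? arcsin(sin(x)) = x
No, this is NOT an identity.

Claim: arcsin(sin(x)) = x.
Test a specific point where both sides are defined: x = 3π/4.
LHS = arcsin(sin(x)) ≈ 0.7854
RHS = x ≈ 2.3562
Since 0.7854 ≠ 2.3562, the equation fails at this point, so it cannot hold for every real x for which both sides are defined.
arcsin only returns values in [-π/2, π/2], so arcsin(sin(x)) = x holds only for x in that interval, not for all real x.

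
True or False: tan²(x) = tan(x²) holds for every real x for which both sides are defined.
False.

Claim: tan²(x) = tan(x²).
Test a specific point where both sides are defined: x = π/6.
LHS = tan²(x) ≈ 0.3333
RHS = tan(x²) ≈ 0.2812
Since 0.3333 ≠ 0.2812, the equation fails at this point, so it cannot hold for every real x for which both sides are defined.
tan²(x) means (tan x)², squaring the output; tan(x²) squares the input. These are different functions.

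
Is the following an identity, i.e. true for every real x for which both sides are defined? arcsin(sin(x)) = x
Claim: arcsin(sin(x)) = x.
Test a specific point where both sides are defined: x = π.
LHS = arcsin(sin(x)) ≈ 0.0000
RHS = x ≈ 3.1416
Since 0.0000 ≠ 3.1416, the equation fails at this point, so it cannot hold for every real x for which both sides are defined.
arcsin only returns values in [-π/2, π/2], so arcsin(sin(x)) = x holds only for x in that interval, not for all real x.

Conclusion: No, this is NOT an identity.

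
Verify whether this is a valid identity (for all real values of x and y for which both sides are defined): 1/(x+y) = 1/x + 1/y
No, this is NOT an identity.

Claim: 1/(x+y) = 1/x + 1/y.
Test a specific point where both sides are defined: x = 1, y = 1.
LHS = 1/(x+y) ≈ 0.5000
RHS = 1/x + 1/y ≈ 2.0000
Since 0.5000 ≠ 2.0000, the equation fails at this point, so it cannot hold for all real values of x and y for which both sides are defined.
1/x + 1/y = (x+y)/(xy), which is not 1/(x+y).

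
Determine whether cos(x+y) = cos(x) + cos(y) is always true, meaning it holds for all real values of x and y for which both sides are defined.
Claim: cos(x+y) = cos(x) + cos(y).
Test a specific point where both sides are defined: x = π/6, y = 2π/3.
LHS = cos(x+y) ≈ -0.8660
RHS = cos(x) + cos(y) ≈ 0.3660
Since -0.8660 ≠ 0.3660, the equation fails at this point, so it cannot hold for all real values of x and y for which both sides are defined.
The correct expansion is cos(x+y) = cos(x)cos(y) - sin(x)sin(y); cosine is not additive.

Conclusion: No, this is NOT an identity.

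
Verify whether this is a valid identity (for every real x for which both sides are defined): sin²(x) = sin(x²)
Claim: sin²(x) = sin(x²).
Test a specific point where both sides are defined: x = -π/3.
LHS = sin²(x) ≈ 0.7500
RHS = sin(x²) ≈ 0.8897
Since 0.7500 ≠ 0.8897, the equation fails at this point, so it cannot hold for every real x for which both sides are defined.
sin²(x) means (sin x)², squaring the output; sin(x²) squares the input. These are different functions.

Conclusion: No, this is NOT an identity.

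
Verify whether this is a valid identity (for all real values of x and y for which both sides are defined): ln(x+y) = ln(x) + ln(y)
Claim: ln(x+y) = ln(x) + ln(y).
Test a specific point where both sides are defined: x = 3/2, y = 1.
LHS = ln(x+y) ≈ 0.9163
RHS = ln(x) + ln(y) ≈ 0.4055
Since 0.9163 ≠ 0.4055, the equation fails at this point, so it cannot hold for all real values of x and y for which both sides are defined.
ln(x) + ln(y) = ln(xy), not ln(x+y).

Conclusion: No, this is NOT an identity.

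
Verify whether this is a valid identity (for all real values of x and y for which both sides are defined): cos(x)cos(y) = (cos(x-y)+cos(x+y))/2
Claim: cos(x)cos(y) = (cos(x-y)+cos(x+y))/2.
Reasoning: cos(x-y) = cos(x)cos(y) + sin(x)sin(y) and cos(x+y) = cos(x)cos(y) - sin(x)sin(y). Adding, cos(x-y) + cos(x+y) = 2cos(x)cos(y); divide by 2.
So the two sides agree for all real values of x and y for which both sides are defined.

Conclusion: Yes, this is an identity.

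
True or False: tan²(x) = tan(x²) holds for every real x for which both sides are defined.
Claim: tan²(x) = tan(x²).
Test a specific point where both sides are defined: x = π/3.
LHS = tan²(x) ≈ 3.0000
RHS = tan(x²) ≈ 1.9485
Since 3.0000 ≠ 1.9485, the equation fails at this point, so it cannot hold for every real x for which both sides are defined.
tan²(x) means (tan x)², squaring the output; tan(x²) squares the input. These are different functions.

Conclusion: False.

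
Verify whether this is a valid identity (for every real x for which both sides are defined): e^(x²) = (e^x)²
No, this is NOT an identity.

Claim: e^(x²) = (e^x)².
Test a specific point where both sides are defined: x = -2.
LHS = e^(x²) ≈ 54.5982
RHS = (e^x)² ≈ 0.0183
Since 54.5982 ≠ 0.0183, the equation fails at this point, so it cannot hold for every real x for which both sides are defined.
(e^x)² = e^(2x), and 2x ≠ x² in general.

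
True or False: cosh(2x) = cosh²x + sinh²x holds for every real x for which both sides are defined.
Claim: cosh(2x) = cosh²x + sinh²x.
Reasoning: cosh²x = (e^(2x) + 2 + e^(-2x))/4 and sinh²x = (e^(2x) - 2 + e^(-2x))/4. Adding gives (2e^(2x) + 2e^(-2x))/4 = (e^(2x) + e^(-2x))/2 = cosh(2x).
So the two sides agree for every real x for which both sides are defined.

Conclusion: True.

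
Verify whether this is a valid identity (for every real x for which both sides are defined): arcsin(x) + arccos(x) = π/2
Yes, this is an identity.

Claim: arcsin(x) + arccos(x) = π/2.
Reasoning: Both sides are defined for -1 ≤ x ≤ 1. Let θ = arcsin(x), so sin θ = x and θ ∈ [-π/2, π/2]. Then cos(π/2 - θ) = sin θ = x and π/2 - θ ∈ [0, π], which is exactly the range of arccos, so arccos(x) = π/2 - θ. Adding: arcsin(x) + arccos(x) = θ + (π/2 - θ) = π/2.
So the two sides agree for every real x for which both sides are defined.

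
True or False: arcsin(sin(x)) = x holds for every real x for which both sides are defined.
Claim: arcsin(sin(x)) = x.
Test a specific point where both sides are defined: x = 2π/3.
LHS = arcsin(sin(x)) ≈ 1.0472
RHS = x ≈ 2.0944
Since 1.0472 ≠ 2.0944, the equation fails at this point, so it cannot hold for every real x for which both sides are defined.
arcsin only returns values in [-π/2, π/2], so arcsin(sin(x)) = x holds only for x in that interval, not for all real x.

Conclusion: False.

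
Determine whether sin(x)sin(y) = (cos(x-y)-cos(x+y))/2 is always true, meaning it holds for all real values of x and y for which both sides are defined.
Yes, this is an identity.

Claim: sin(x)sin(y) = (cos(x-y)-cos(x+y))/2.
Reasoning: cos(x-y) = cos(x)cos(y) + sin(x)sin(y) and cos(x+y) = cos(x)cos(y) - sin(x)sin(y). Subtracting, cos(x-y) - cos(x+y) = 2sin(x)sin(y); divide by 2.
So the two sides agree for all real values of x and y for which both sides are defined.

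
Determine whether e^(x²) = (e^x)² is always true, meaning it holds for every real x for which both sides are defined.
Claim: e^(x²) = (e^x)².
Test a specific point where both sides are defined: x = 1/2.
LHS = e^(x²) ≈ 1.2840
RHS = (e^x)² ≈ 2.7183
Since 1.2840 ≠ 2.7183, the equation fails at this point, so it cannot hold for every real x for which both sides are defined.
(e^x)² = e^(2x), and 2x ≠ x² in general.

Conclusion: No, this is NOT an identity.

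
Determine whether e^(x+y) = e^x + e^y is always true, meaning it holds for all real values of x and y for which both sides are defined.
No, this is NOT an identity.

Claim: e^(x+y) = e^x + e^y.
Test a specific point where both sides are defined: x = -1, y = 4.
LHS = e^(x+y) ≈ 20.0855
RHS = e^x + e^y ≈ 54.9660
Since 20.0855 ≠ 54.9660, the equation fails at this point, so it cannot hold for all real values of x and y for which both sides are defined.
The correct rule is e^(x+y) = e^x · e^y (a product, not a sum).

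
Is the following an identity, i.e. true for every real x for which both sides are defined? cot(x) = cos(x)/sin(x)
Yes, this is an identity.

Claim: cot(x) = cos(x)/sin(x).
Reasoning: cot(x) is defined as 1/tan(x) = 1/(sin(x)/cos(x)) = cos(x)/sin(x), wherever sin(x) ≠ 0.
So the two sides agree for every real x for which both sides are defined.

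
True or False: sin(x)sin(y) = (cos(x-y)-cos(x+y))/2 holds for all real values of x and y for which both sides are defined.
Claim: sin(x)sin(y) = (cos(x-y)-cos(x+y))/2.
Reasoning: cos(x-y) = cos(x)cos(y) + sin(x)sin(y) and cos(x+y) = cos(x)cos(y) - sin(x)sin(y). Subtracting, cos(x-y) - cos(x+y) = 2sin(x)sin(y); divide by 2.
So the two sides agree for all real values of x and y for which both sides are defined.

Conclusion: True.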